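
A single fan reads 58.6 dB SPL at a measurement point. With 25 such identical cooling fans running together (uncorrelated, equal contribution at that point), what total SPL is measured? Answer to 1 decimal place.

72.6 dB SPL

25 equal incoherent sources raise the level by 10·log₁₀(25) = 13.98 dB.
L_total = 58.6 + 13.98 = 72.6 dB SPL.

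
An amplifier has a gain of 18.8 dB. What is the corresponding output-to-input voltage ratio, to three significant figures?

Voltage ratio = 10^(dB/20).
10^(18.8/20) = 10^(0.9400) = 8.71.

8.71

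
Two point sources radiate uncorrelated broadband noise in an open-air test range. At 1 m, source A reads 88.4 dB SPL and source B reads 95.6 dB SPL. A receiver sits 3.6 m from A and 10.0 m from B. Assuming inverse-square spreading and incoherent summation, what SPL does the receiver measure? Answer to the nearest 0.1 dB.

79.5 dB SPL

At the listener: L_A = 88.4 − 20·log₁₀(3.6) = 77.27 dB; L_B = 95.6 − 20·log₁₀(10.0) = 75.60 dB.
Combined: 10·log₁₀(10^(77.27/10)+10^(75.60/10)) = 79.5 dB SPL.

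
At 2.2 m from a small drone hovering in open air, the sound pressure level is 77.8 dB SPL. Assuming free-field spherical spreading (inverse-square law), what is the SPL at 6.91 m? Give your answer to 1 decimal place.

67.9 dB SPL

Free-field point source: level drops by 20·log₁₀ of the distance ratio.
ΔL = −20·log₁₀(6.91/2.2) = -9.94 dB, so L₂ = 77.8 + (-9.94) = 67.9 dB SPL.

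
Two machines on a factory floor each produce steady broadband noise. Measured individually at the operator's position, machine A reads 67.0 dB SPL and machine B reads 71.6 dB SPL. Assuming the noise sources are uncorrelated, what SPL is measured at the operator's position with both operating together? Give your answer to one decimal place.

72.9 dB SPL

Uncorrelated sources add in intensity (power), not in dB.
L_total = 10·log₁₀(10^(67.0/10) + 10^(71.6/10)) = 10·log₁₀(19470000) = 72.9 dB SPL.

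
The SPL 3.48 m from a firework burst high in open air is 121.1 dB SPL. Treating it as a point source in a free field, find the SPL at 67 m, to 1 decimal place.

95.4 dB SPL

Free-field point source: level drops by 20·log₁₀ of the distance ratio.
ΔL = −20·log₁₀(67/3.48) = -25.69 dB, so L₂ = 121.1 + (-25.69) = 95.4 dB SPL.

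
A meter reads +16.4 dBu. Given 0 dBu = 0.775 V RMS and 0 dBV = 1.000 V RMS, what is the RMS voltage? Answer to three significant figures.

5.12 V

V = 0.775 V × 10^(+16.4/20).
= 0.775 × 6.607 = 5.12 V.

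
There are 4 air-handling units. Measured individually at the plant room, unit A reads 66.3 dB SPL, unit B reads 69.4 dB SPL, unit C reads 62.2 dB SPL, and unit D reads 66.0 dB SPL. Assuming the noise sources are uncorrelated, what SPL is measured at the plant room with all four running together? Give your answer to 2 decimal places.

Add the sources as powers (linear), then convert back to dB:
L_total = 10·log₁₀(10^(66.3/10) + 10^(69.4/10) + 10^(62.2/10) + 10^(66.0/10)) = 10·log₁₀(18620000) = 72.70 dB SPL.

72.70 dB SPL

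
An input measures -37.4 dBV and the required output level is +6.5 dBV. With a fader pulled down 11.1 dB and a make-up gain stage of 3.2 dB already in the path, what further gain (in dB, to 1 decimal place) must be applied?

51.8 dB

The required make-up gain is the shortfall in the dB sum.
G = +6.5 − (-37.4) + 11.1 − 3.2 = 51.8 dB.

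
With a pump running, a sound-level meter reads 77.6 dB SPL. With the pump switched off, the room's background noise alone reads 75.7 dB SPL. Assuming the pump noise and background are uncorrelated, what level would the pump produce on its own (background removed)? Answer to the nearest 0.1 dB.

73.1 dB SPL

Background correction is a power subtraction:
L_src = 10·log₁₀(10^(77.6/10) − 10^(75.7/10)) = 10·log₁₀(20390000) = 73.1 dB SPL.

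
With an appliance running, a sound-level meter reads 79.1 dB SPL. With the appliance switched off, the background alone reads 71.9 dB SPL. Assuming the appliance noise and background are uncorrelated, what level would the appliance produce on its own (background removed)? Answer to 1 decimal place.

78.2 dB SPL

Subtract intensities: L_src = 10·log₁₀(10^(L_total/10) − 10^(L_bg/10)).
L_src = 10·log₁₀(10^(79.1/10) − 10^(71.9/10)) = 10·log₁₀(65790000) = 78.2 dB SPL.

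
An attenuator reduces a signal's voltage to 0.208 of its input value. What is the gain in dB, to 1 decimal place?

Voltage is an amplitude quantity, so gain = 20·log₁₀(V_out/V_in).
20·log₁₀(0.208) = -13.6 dB.

-13.6 dB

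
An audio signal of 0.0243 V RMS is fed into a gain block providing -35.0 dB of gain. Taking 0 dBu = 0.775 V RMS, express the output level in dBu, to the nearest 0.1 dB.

-65.1 dBu

Input level: 20·log₁₀(0.0243/0.775) = -30.07 dBu.
Output: -30.07 − 35.0 = -65.1 dBu.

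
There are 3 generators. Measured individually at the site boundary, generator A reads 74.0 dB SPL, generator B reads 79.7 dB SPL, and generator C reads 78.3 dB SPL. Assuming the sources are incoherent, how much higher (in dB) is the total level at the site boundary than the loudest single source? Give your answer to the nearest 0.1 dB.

3.0 dB

Incoherent sources sum as intensities:
L_total = 10·log₁₀(10^(74.0/10) + 10^(79.7/10) + 10^(78.3/10)) = 82.70 dB SPL.
Excess over the loudest (79.7 dB): 82.70 − 79.7 = 3.0 dB.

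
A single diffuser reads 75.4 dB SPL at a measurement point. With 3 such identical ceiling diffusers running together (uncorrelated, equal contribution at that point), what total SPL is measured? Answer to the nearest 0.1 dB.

3 equal incoherent sources raise the level by 10·log₁₀(3) = 4.77 dB.
L_total = 75.4 + 4.77 = 80.2 dB SPL.

80.2 dB SPL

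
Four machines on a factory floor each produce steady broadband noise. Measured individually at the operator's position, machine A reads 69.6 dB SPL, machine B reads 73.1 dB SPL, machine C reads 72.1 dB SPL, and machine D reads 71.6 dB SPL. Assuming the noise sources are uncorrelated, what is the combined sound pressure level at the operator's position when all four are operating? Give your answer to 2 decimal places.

Uncorrelated sources add in intensity (power), not in dB.
L_total = 10·log₁₀(10^(69.6/10) + 10^(73.1/10) + 10^(72.1/10) + 10^(71.6/10)) = 10·log₁₀(60210000) = 77.80 dB SPL.

77.80 dB SPL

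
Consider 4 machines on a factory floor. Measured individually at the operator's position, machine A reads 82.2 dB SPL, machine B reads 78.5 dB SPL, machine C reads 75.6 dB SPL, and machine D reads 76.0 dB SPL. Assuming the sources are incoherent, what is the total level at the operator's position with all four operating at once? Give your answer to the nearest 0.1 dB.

85.0 dB SPL

Incoherent sources sum as intensities:
L_total = 10·log₁₀(10^(82.2/10) + 10^(78.5/10) + 10^(75.6/10) + 10^(76.0/10)) = 10·log₁₀(312900000) = 85.0 dB SPL.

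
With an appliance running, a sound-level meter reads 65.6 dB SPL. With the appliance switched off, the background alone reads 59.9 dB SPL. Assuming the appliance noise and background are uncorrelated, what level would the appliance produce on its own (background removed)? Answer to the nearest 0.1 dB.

64.2 dB SPL

Background correction is a power subtraction:
L_src = 10·log₁₀(10^(65.6/10) − 10^(59.9/10)) = 10·log₁₀(2654000) = 64.2 dB SPL.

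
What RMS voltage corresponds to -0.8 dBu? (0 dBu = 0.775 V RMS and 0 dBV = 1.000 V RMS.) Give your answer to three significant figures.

0.707 V

V = 0.775 V × 10^(-0.8/20).
= 0.775 × 0.9120 = 0.707 V.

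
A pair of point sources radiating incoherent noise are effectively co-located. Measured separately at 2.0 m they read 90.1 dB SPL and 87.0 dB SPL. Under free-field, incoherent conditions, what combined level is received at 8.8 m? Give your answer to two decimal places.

Combined at 2.0 m: 10·log₁₀(10^(90.1/10)+10^(87.0/10)) = 91.831 dB SPL.
Then apply −20·log₁₀(8.8/2.0) = -12.869 dB → 78.96 dB SPL.

78.96 dB SPL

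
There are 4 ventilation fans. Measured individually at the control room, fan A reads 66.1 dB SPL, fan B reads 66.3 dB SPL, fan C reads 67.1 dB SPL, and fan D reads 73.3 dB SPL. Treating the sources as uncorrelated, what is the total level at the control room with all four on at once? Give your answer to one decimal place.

Add the sources as powers (linear), then convert back to dB:
L_total = 10·log₁₀(10^(66.1/10) + 10^(66.3/10) + 10^(67.1/10) + 10^(73.3/10)) = 10·log₁₀(34850000) = 75.4 dB SPL.

75.4 dB SPL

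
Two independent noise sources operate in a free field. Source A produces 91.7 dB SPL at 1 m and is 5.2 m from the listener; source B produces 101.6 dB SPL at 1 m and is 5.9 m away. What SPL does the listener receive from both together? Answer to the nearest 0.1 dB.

86.7 dB SPL

At the listener: L_A = 91.7 − 20·log₁₀(5.2) = 77.38 dB; L_B = 101.6 − 20·log₁₀(5.9) = 86.18 dB.
Combined: 10·log₁₀(10^(77.38/10)+10^(86.18/10)) = 86.7 dB SPL.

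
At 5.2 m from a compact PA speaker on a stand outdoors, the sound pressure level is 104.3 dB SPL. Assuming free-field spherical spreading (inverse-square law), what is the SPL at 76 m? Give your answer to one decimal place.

81.0 dB SPL

Inverse-square spreading gives ΔL = −20·log₁₀(d₂/d₁).
ΔL = −20·log₁₀(76/5.2) = -23.30 dB, so L₂ = 104.3 + (-23.30) = 81.0 dB SPL.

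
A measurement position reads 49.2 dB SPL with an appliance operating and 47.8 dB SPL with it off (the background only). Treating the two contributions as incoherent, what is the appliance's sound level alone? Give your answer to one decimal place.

Subtract intensities: L_src = 10·log₁₀(10^(L_total/10) − 10^(L_bg/10)).
L_src = 10·log₁₀(10^(49.2/10) − 10^(47.8/10)) = 10·log₁₀(22920) = 43.6 dB SPL.

43.6 dB SPL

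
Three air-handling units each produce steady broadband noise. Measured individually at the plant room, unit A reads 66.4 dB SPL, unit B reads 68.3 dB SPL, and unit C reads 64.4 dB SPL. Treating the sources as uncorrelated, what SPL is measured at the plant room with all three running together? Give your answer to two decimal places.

71.42 dB SPL

Incoherent sources sum as intensities:
L_total = 10·log₁₀(10^(66.4/10) + 10^(68.3/10) + 10^(64.4/10)) = 10·log₁₀(13880000) = 71.42 dB SPL.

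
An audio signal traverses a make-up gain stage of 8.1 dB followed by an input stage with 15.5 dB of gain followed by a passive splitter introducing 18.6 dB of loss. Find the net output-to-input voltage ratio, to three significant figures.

Net gain = 8.1 + 15.5 + (−18.6) = 5.0 dB.
Voltage ratio = 10^(5.0/20) = 1.78.

1.78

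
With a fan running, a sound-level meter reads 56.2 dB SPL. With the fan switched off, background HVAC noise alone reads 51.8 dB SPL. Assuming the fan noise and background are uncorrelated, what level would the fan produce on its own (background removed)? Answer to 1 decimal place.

Background correction is a power subtraction:
L_src = 10·log₁₀(10^(56.2/10) − 10^(51.8/10)) = 10·log₁₀(265500) = 54.2 dB SPL.

54.2 dB SPL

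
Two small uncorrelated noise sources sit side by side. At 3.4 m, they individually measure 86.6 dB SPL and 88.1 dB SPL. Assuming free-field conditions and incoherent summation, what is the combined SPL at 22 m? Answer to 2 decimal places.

Combined at 3.4 m: 10·log₁₀(10^(86.6/10)+10^(88.1/10)) = 90.425 dB SPL.
Then apply −20·log₁₀(22/3.4) = -16.219 dB → 74.21 dB SPL.

74.21 dB SPL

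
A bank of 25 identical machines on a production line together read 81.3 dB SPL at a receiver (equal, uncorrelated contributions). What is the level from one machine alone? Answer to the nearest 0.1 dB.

67.3 dB SPL

25 equal incoherent sources add 10·log₁₀(25) = 13.98 dB over one source.
L_one = 81.3 − 13.98 = 67.3 dB SPL.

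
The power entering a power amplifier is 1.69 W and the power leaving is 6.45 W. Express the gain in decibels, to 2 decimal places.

5.82 dB

Power ratio → dB uses the 10·log₁₀ form:
10·log₁₀(6.45/1.69) = 10·log₁₀(3.817) = 5.82 dB.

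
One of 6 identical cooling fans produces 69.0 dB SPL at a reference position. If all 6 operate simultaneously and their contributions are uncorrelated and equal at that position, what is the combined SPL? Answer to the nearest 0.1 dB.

6 equal incoherent sources raise the level by 10·log₁₀(6) = 7.78 dB.
L_total = 69.0 + 7.78 = 76.8 dB SPL.

76.8 dB SPL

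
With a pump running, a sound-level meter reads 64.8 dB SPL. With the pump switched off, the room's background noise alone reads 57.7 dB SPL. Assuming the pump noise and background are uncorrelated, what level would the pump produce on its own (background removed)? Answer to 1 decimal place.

63.9 dB SPL

Remove the background by subtracting linear intensities:
L_src = 10·log₁₀(10^(64.8/10) − 10^(57.7/10)) = 10·log₁₀(2431000) = 63.9 dB SPL.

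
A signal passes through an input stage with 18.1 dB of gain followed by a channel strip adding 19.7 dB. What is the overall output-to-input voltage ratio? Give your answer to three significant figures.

77.6

Net gain = 18.1 + 19.7 = 37.8 dB.
Voltage ratio = 10^(37.8/20) = 77.6.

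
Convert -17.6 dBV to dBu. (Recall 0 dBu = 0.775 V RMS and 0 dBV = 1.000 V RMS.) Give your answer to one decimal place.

The offset between the scales is 20·log₁₀(0.775/1.000) = −2.214 dB.
So dBu = -17.6 + 2.214 = -15.4 dBu.

-15.4 dBu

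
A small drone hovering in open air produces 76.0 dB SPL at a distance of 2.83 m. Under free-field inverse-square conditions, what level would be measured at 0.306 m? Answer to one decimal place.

95.3 dB SPL

Free-field point source: level drops by 20·log₁₀ of the distance ratio.
ΔL = −20·log₁₀(0.306/2.83) = 19.32 dB, so L₂ = 76.0 + (19.32) = 95.3 dB SPL.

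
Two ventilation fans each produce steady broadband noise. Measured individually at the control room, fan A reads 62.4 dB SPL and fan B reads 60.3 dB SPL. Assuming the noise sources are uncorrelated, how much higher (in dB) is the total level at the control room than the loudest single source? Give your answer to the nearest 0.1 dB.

Incoherent sources sum as intensities:
L_total = 10·log₁₀(10^(62.4/10) + 10^(60.3/10)) = 64.49 dB SPL.
Excess over the loudest (62.4 dB): 64.49 − 62.4 = 2.1 dB.

2.1 dB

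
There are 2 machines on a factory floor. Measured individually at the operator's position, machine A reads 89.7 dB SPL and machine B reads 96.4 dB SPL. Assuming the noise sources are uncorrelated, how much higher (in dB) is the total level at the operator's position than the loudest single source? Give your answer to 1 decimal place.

Add the sources as powers (linear), then convert back to dB:
L_total = 10·log₁₀(10^(89.7/10) + 10^(96.4/10)) = 97.24 dB SPL.
Excess over the loudest (96.4 dB): 97.24 − 96.4 = 0.8 dB.

0.8 dB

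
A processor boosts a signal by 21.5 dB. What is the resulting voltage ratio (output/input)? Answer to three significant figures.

Voltage ratio = 10^(dB/20).
10^(21.5/20) = 10^(1.075) = 11.9.

11.9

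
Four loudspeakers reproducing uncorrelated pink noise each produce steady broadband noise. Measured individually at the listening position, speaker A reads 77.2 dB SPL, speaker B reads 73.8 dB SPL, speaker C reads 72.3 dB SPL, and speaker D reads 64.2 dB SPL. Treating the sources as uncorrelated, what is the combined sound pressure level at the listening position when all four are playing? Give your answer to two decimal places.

79.83 dB SPL

Add the sources as powers (linear), then convert back to dB:
L_total = 10·log₁₀(10^(77.2/10) + 10^(73.8/10) + 10^(72.3/10) + 10^(64.2/10)) = 10·log₁₀(96080000) = 79.83 dB SPL.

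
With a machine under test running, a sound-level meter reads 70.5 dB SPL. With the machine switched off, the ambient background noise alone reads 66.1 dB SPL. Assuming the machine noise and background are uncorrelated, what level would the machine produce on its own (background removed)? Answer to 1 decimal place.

68.5 dB SPL

Background correction is a power subtraction:
L_src = 10·log₁₀(10^(70.5/10) − 10^(66.1/10)) = 10·log₁₀(7146000) = 68.5 dB SPL.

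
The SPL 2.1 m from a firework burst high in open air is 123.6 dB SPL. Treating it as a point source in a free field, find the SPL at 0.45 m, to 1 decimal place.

For a point source in a free field, ΔL = −20·log₁₀(d₂/d₁).
ΔL = −20·log₁₀(0.45/2.1) = 13.38 dB, so L₂ = 123.6 + (13.38) = 137.0 dB SPL.

137.0 dB SPL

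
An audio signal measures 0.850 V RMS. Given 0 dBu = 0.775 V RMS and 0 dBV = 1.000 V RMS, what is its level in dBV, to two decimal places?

-1.41 dBV

dBV = 20·log₁₀(V / 1.000 V).
20·log₁₀(0.850/1.000) = -1.41 dBV.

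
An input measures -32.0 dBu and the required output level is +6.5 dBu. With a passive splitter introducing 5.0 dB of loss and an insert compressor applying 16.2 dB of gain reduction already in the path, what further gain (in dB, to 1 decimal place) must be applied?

The required make-up gain is the shortfall in the dB sum.
G = +6.5 − (-32.0) + 5.0 + 16.2 = 59.7 dB.

59.7 dB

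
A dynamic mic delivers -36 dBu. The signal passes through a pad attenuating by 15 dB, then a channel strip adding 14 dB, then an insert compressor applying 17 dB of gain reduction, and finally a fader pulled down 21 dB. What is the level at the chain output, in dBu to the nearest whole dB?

Cascaded gains and losses add directly in dB.
-36 − 15 + 14 − 17 − 21 = -75 dBu.

-75 dBu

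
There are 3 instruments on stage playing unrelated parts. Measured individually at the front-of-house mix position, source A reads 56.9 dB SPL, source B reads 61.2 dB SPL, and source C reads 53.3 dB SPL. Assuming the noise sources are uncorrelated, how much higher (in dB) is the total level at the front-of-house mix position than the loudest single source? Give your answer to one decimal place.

1.9 dB

Incoherent sources sum as intensities:
L_total = 10·log₁₀(10^(56.9/10) + 10^(61.2/10) + 10^(53.3/10)) = 63.06 dB SPL.
Excess over the loudest (61.2 dB): 63.06 − 61.2 = 1.9 dB.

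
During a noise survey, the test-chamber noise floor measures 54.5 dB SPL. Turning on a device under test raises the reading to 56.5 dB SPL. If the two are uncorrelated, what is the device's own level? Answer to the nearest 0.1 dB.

52.2 dB SPL

Background correction is a power subtraction:
L_src = 10·log₁₀(10^(56.5/10) − 10^(54.5/10)) = 10·log₁₀(164800) = 52.2 dB SPL.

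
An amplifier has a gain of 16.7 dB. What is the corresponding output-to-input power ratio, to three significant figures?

Power ratio = 10^(dB/10).
10^(16.7/10) = 10^(1.670) = 46.8.

46.8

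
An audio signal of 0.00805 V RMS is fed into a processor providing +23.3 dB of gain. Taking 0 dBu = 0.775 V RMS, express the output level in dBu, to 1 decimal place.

Input level: 20·log₁₀(0.00805/0.775) = -39.67 dBu.
Output: -39.67 + 23.3 = -16.4 dBu.

-16.4 dBu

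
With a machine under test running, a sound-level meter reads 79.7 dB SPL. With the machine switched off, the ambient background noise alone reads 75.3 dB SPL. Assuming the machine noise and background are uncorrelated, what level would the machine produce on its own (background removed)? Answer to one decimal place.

77.7 dB SPL

Remove the background by subtracting linear intensities:
L_src = 10·log₁₀(10^(79.7/10) − 10^(75.3/10)) = 10·log₁₀(59440000) = 77.7 dB SPL.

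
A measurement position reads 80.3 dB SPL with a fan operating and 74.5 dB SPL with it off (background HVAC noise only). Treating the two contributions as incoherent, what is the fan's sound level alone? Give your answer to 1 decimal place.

Subtract intensities: L_src = 10·log₁₀(10^(L_total/10) − 10^(L_bg/10)).
L_src = 10·log₁₀(10^(80.3/10) − 10^(74.5/10)) = 10·log₁₀(78970000) = 79.0 dB SPL.

79.0 dB SPL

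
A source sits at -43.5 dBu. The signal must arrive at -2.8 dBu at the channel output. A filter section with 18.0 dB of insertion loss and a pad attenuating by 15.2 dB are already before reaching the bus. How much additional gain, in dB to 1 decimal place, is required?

73.9 dB

The required make-up gain is the shortfall in the dB sum.
G = -2.8 − (-43.5) + 18.0 + 15.2 = 73.9 dB.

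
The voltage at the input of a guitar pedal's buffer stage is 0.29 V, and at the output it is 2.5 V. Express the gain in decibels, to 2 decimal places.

Voltage ratio → dB uses the 20·log₁₀ form:
20·log₁₀(2.5/0.29) = 20·log₁₀(8.621) = 18.71 dB.

18.71 dB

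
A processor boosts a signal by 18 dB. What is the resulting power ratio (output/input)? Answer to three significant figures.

Power ratio = 10^(dB/10).
10^(18/10) = 10^(1.800) = 63.1.

63.1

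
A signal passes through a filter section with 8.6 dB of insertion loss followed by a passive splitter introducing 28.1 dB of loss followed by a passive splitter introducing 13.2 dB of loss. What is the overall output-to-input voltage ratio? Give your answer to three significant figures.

0.00320

Net gain = (−8.6) + (−28.1) + (−13.2) = -49.9 dB.
Voltage ratio = 10^(-49.9/20) = 0.00320.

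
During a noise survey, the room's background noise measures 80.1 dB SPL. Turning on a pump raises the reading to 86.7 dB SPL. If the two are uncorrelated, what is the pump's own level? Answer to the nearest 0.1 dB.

Background correction is a power subtraction:
L_src = 10·log₁₀(10^(86.7/10) − 10^(80.1/10)) = 10·log₁₀(365400000) = 85.6 dB SPL.

85.6 dB SPL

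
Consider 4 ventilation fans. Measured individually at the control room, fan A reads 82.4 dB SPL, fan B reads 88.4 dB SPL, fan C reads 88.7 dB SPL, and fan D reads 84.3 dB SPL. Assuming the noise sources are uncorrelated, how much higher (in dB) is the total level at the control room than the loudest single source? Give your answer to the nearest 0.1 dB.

4.0 dB

Add the sources as powers (linear), then convert back to dB:
L_total = 10·log₁₀(10^(82.4/10) + 10^(88.4/10) + 10^(88.7/10) + 10^(84.3/10)) = 92.73 dB SPL.
Excess over the loudest (88.7 dB): 92.73 − 88.7 = 4.0 dB.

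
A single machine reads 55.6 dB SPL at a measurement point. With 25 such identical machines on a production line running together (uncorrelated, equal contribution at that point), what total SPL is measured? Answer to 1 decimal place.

69.6 dB SPL

25 equal incoherent sources raise the level by 10·log₁₀(25) = 13.98 dB.
L_total = 55.6 + 13.98 = 69.6 dB SPL.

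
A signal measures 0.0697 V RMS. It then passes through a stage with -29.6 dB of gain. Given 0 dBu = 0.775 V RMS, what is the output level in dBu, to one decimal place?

-50.5 dBu

Input level: 20·log₁₀(0.0697/0.775) = -20.92 dBu.
Output: -20.92 − 29.6 = -50.5 dBu.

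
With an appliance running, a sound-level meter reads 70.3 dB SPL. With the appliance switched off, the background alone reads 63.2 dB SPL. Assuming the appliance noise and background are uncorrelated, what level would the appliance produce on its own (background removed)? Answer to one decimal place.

69.4 dB SPL

Subtract intensities: L_src = 10·log₁₀(10^(L_total/10) − 10^(L_bg/10)).
L_src = 10·log₁₀(10^(70.3/10) − 10^(63.2/10)) = 10·log₁₀(8626000) = 69.4 dB SPL.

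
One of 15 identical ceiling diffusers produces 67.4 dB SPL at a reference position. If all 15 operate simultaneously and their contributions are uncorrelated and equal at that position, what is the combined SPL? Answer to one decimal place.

15 equal incoherent sources raise the level by 10·log₁₀(15) = 11.76 dB.
L_total = 67.4 + 11.76 = 79.2 dB SPL.

79.2 dB SPL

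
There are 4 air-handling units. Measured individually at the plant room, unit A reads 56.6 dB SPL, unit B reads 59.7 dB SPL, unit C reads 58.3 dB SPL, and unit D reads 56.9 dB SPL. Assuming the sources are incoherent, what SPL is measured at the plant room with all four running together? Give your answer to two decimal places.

64.08 dB SPL

Uncorrelated sources add in intensity (power), not in dB.
L_total = 10·log₁₀(10^(56.6/10) + 10^(59.7/10) + 10^(58.3/10) + 10^(56.9/10)) = 10·log₁₀(2556000) = 64.08 dB SPL.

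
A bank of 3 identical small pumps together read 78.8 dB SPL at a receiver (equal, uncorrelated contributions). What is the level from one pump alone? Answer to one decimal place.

3 equal incoherent sources add 10·log₁₀(3) = 4.77 dB over one source.
L_one = 78.8 − 4.77 = 74.0 dB SPL.

74.0 dB SPL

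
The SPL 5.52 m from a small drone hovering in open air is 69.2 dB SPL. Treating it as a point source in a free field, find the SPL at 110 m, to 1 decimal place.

43.2 dB SPL

Inverse-square spreading gives ΔL = −20·log₁₀(d₂/d₁).
ΔL = −20·log₁₀(110/5.52) = -25.99 dB, so L₂ = 69.2 + (-25.99) = 43.2 dB SPL.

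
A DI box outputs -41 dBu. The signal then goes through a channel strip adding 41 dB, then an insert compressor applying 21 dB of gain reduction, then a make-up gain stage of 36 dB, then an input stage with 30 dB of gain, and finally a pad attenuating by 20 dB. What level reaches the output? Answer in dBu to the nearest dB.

Cascaded gains and losses add directly in dB.
-41 + 41 − 21 + 36 + 30 − 20 = +25 dBu.

+25 dBu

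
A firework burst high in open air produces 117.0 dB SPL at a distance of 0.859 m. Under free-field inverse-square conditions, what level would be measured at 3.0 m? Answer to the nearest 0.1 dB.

106.1 dB SPL

Free-field point source: level drops by 20·log₁₀ of the distance ratio.
ΔL = −20·log₁₀(3.0/0.859) = -10.86 dB, so L₂ = 117.0 + (-10.86) = 106.1 dB SPL.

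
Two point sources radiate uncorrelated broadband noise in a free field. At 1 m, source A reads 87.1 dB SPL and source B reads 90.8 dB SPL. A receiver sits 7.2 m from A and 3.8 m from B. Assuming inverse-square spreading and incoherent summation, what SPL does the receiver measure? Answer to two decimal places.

At the listener: L_A = 87.1 − 20·log₁₀(7.2) = 69.953 dB; L_B = 90.8 − 20·log₁₀(3.8) = 79.204 dB.
Combined: 10·log₁₀(10^(69.953/10)+10^(79.204/10)) = 79.69 dB SPL.

79.69 dB SPL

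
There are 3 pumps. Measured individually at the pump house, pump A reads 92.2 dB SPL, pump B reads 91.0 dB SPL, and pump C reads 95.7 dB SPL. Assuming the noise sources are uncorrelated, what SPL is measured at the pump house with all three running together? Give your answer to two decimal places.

Incoherent sources sum as intensities:
L_total = 10·log₁₀(10^(92.2/10) + 10^(91.0/10) + 10^(95.7/10)) = 10·log₁₀(6634000000) = 98.22 dB SPL.

98.22 dB SPL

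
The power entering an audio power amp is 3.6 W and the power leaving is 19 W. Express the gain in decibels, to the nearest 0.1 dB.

7.2 dB

Power is a power quantity, so gain = 10·log₁₀(P_out/P_in).
10·log₁₀(19/3.6) = 10·log₁₀(5.278) = 7.2 dB.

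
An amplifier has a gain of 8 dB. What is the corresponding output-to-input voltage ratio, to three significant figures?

Voltage ratio = 10^(dB/20).
10^(8/20) = 10^(0.4000) = 2.51.

2.51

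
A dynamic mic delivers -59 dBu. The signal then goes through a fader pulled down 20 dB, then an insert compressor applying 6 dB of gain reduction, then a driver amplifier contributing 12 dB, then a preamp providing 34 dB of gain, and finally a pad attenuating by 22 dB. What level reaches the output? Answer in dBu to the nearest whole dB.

-61 dBu

In dB, series stages simply add:
-59 − 20 − 6 + 12 + 34 − 22 = -61 dBu.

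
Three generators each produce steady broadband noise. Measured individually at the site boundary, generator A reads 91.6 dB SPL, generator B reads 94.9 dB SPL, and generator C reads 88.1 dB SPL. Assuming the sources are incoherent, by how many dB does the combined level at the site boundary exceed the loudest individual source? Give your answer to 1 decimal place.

2.2 dB

Uncorrelated sources add in intensity (power), not in dB.
L_total = 10·log₁₀(10^(91.6/10) + 10^(94.9/10) + 10^(88.1/10)) = 97.14 dB SPL.
Excess over the loudest (94.9 dB): 97.14 − 94.9 = 2.2 dB.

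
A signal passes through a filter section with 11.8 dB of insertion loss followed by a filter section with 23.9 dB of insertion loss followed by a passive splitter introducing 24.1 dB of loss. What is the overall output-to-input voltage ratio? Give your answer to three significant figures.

Net gain = (−11.8) + (−23.9) + (−24.1) = -59.8 dB.
Voltage ratio = 10^(-59.8/20) = 0.00102.

0.00102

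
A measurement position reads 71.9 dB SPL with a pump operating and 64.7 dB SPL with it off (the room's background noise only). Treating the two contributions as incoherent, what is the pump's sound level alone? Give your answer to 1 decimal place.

71.0 dB SPL

Subtract intensities: L_src = 10·log₁₀(10^(L_total/10) − 10^(L_bg/10)).
L_src = 10·log₁₀(10^(71.9/10) − 10^(64.7/10)) = 10·log₁₀(12540000) = 71.0 dB SPL.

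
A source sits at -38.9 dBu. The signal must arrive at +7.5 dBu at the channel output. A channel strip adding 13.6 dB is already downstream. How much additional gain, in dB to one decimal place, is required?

32.8 dB

The required make-up gain is the shortfall in the dB sum.
G = +7.5 − (-38.9) − 13.6 = 32.8 dB.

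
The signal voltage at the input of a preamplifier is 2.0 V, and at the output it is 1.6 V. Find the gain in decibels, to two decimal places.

-1.94 dB

Voltage ratio → dB uses the 20·log₁₀ form:
20·log₁₀(1.6/2.0) = 20·log₁₀(0.8000) = -1.94 dB.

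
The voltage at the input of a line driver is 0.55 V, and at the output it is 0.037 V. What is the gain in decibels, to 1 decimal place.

For a voltage ratio, dB = 20·log₁₀(V₂/V₁).
20·log₁₀(0.037/0.55) = 20·log₁₀(0.06727) = -23.4 dB.

-23.4 dB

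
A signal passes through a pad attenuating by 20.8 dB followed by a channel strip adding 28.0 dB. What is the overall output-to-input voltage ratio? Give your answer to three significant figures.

2.29

Net gain = (−20.8) + 28.0 = 7.2 dB.
Voltage ratio = 10^(7.2/20) = 2.29.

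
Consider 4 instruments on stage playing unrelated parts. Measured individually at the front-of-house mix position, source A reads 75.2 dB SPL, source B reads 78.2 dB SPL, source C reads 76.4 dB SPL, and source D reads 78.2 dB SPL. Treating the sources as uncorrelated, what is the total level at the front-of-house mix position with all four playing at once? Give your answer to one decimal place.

83.2 dB SPL

Add the sources as powers (linear), then convert back to dB:
L_total = 10·log₁₀(10^(75.2/10) + 10^(78.2/10) + 10^(76.4/10) + 10^(78.2/10)) = 10·log₁₀(208900000) = 83.2 dB SPL.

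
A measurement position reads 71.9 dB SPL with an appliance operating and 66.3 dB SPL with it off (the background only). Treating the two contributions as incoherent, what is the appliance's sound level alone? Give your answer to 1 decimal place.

Background correction is a power subtraction:
L_src = 10·log₁₀(10^(71.9/10) − 10^(66.3/10)) = 10·log₁₀(11220000) = 70.5 dB SPL.

70.5 dB SPL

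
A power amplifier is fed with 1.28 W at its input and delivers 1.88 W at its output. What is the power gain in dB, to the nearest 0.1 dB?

1.7 dB

For a power ratio, dB = 10·log₁₀(P₂/P₁).
10·log₁₀(1.88/1.28) = 10·log₁₀(1.469) = 1.7 dB.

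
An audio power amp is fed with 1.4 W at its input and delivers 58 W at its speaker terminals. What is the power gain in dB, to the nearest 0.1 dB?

For a power ratio, dB = 10·log₁₀(P₂/P₁).
10·log₁₀(58/1.4) = 10·log₁₀(41.43) = 16.2 dB.

16.2 dB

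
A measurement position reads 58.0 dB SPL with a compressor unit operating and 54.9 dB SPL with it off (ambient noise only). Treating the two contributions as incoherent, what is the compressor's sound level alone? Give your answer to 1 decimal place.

Subtract intensities: L_src = 10·log₁₀(10^(L_total/10) − 10^(L_bg/10)).
L_src = 10·log₁₀(10^(58.0/10) − 10^(54.9/10)) = 10·log₁₀(321900) = 55.1 dB SPL.

55.1 dB SPL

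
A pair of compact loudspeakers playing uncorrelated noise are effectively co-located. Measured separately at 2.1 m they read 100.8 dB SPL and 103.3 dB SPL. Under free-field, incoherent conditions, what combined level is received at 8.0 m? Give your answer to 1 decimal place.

Combined at 2.1 m: 10·log₁₀(10^(100.8/10)+10^(103.3/10)) = 105.24 dB SPL.
Then apply −20·log₁₀(8.0/2.1) = -11.62 dB → 93.6 dB SPL.

93.6 dB SPL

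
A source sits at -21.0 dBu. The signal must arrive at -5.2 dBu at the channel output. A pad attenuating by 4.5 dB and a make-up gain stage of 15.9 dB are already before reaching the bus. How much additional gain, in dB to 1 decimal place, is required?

The required make-up gain is the shortfall in the dB sum.
G = -5.2 − (-21.0) + 4.5 − 15.9 = 4.4 dB.

4.4 dB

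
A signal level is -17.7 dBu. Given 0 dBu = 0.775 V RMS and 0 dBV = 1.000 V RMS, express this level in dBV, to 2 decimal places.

-19.91 dBV

The offset between the scales is 20·log₁₀(0.775/1.000) = −2.214 dB.
So dBV = -17.7 − 2.214 = -19.91 dBV.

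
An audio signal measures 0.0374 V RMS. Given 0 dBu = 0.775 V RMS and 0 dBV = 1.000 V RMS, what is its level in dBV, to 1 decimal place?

dBV = 20·log₁₀(V / 1.000 V).
20·log₁₀(0.0374/1.000) = -28.5 dBV.

-28.5 dBV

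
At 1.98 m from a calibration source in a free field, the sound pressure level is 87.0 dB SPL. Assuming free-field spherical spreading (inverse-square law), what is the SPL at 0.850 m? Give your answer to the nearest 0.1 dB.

For a point source in a free field, ΔL = −20·log₁₀(d₂/d₁).
ΔL = −20·log₁₀(0.850/1.98) = 7.34 dB, so L₂ = 87.0 + (7.34) = 94.3 dB SPL.

94.3 dB SPL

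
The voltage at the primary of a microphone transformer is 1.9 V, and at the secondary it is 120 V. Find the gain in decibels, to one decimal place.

36.0 dB

Voltage is an amplitude quantity, so gain = 20·log₁₀(V_out/V_in).
20·log₁₀(120/1.9) = 20·log₁₀(63.16) = 36.0 dB.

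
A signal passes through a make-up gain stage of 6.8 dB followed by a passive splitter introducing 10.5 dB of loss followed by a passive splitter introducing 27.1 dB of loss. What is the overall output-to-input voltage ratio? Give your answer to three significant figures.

Net gain = 6.8 + (−10.5) + (−27.1) = -30.8 dB.
Voltage ratio = 10^(-30.8/20) = 0.0288.

0.0288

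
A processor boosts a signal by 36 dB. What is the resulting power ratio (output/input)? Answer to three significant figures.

Power ratio = 10^(dB/10).
10^(36/10) = 10^(3.600) = 3980.

3980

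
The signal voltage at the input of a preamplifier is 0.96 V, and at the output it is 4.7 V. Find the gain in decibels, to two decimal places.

For a voltage ratio, dB = 20·log₁₀(V₂/V₁).
20·log₁₀(4.7/0.96) = 20·log₁₀(4.896) = 13.80 dB.

13.80 dB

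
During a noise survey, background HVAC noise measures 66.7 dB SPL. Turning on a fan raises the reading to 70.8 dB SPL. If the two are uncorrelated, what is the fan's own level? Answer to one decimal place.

Background correction is a power subtraction:
L_src = 10·log₁₀(10^(70.8/10) − 10^(66.7/10)) = 10·log₁₀(7345000) = 68.7 dB SPL.

68.7 dB SPL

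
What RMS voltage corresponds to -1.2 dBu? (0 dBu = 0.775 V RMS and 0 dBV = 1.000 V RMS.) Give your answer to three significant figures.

0.675 V

V = 0.775 V × 10^(-1.2/20).
= 0.775 × 0.8710 = 0.675 V.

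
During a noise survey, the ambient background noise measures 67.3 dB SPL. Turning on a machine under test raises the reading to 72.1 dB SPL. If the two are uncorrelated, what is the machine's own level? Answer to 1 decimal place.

Remove the background by subtracting linear intensities:
L_src = 10·log₁₀(10^(72.1/10) − 10^(67.3/10)) = 10·log₁₀(10850000) = 70.4 dB SPL.

70.4 dB SPL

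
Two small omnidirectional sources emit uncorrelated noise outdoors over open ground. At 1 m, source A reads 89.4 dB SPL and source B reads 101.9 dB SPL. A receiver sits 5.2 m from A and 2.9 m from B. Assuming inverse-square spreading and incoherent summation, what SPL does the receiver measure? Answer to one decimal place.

At the listener: L_A = 89.4 − 20·log₁₀(5.2) = 75.08 dB; L_B = 101.9 − 20·log₁₀(2.9) = 92.65 dB.
Combined: 10·log₁₀(10^(75.08/10)+10^(92.65/10)) = 92.7 dB SPL.

92.7 dB SPL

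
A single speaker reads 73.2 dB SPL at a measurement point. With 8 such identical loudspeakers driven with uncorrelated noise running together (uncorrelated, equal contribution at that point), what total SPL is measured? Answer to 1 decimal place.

8 equal incoherent sources raise the level by 10·log₁₀(8) = 9.03 dB.
L_total = 73.2 + 9.03 = 82.2 dB SPL.

82.2 dB SPL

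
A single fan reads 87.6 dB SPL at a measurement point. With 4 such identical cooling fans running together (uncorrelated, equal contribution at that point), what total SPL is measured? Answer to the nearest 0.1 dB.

4 equal incoherent sources raise the level by 10·log₁₀(4) = 6.02 dB.
L_total = 87.6 + 6.02 = 93.6 dB SPL.

93.6 dB SPL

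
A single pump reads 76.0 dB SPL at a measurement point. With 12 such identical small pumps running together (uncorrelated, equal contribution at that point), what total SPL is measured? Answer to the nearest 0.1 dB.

12 equal incoherent sources raise the level by 10·log₁₀(12) = 10.79 dB.
L_total = 76.0 + 10.79 = 86.8 dB SPL.

86.8 dB SPL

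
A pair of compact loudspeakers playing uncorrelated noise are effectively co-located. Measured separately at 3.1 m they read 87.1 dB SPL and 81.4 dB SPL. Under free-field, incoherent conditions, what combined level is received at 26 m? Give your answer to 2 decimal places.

69.66 dB SPL

Combined at 3.1 m: 10·log₁₀(10^(87.1/10)+10^(81.4/10)) = 88.135 dB SPL.
Then apply −20·log₁₀(26/3.1) = -18.472 dB → 69.66 dB SPL.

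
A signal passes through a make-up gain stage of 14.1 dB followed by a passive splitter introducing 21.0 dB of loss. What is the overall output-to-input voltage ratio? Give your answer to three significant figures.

Net gain = 14.1 + (−21.0) = -6.9 dB.
Voltage ratio = 10^(-6.9/20) = 0.452.

0.452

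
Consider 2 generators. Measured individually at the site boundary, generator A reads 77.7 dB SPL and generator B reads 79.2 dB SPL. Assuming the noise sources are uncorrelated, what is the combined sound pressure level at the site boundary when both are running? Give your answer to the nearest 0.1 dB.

Incoherent sources sum as intensities:
L_total = 10·log₁₀(10^(77.7/10) + 10^(79.2/10)) = 10·log₁₀(142100000) = 81.5 dB SPL.

81.5 dB SPL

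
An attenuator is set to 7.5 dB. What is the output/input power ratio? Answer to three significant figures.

Power ratio = 10^(dB/10).
10^(-7.5/10) = 10^(-0.7500) = 0.178.

0.178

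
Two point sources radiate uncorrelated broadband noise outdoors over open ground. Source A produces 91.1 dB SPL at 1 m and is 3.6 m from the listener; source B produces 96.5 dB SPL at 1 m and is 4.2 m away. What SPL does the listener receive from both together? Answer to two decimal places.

At the listener: L_A = 91.1 − 20·log₁₀(3.6) = 79.974 dB; L_B = 96.5 − 20·log₁₀(4.2) = 84.035 dB.
Combined: 10·log₁₀(10^(79.974/10)+10^(84.035/10)) = 85.47 dB SPL.

85.47 dB SPL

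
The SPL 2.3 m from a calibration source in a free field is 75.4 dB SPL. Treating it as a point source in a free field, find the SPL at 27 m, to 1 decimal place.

54.0 dB SPL

For a point source in a free field, ΔL = −20·log₁₀(d₂/d₁).
ΔL = −20·log₁₀(27/2.3) = -21.39 dB, so L₂ = 75.4 + (-21.39) = 54.0 dB SPL.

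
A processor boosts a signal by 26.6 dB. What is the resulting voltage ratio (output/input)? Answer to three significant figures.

21.4

Voltage ratio = 10^(dB/20).
10^(26.6/20) = 10^(1.330) = 21.4.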